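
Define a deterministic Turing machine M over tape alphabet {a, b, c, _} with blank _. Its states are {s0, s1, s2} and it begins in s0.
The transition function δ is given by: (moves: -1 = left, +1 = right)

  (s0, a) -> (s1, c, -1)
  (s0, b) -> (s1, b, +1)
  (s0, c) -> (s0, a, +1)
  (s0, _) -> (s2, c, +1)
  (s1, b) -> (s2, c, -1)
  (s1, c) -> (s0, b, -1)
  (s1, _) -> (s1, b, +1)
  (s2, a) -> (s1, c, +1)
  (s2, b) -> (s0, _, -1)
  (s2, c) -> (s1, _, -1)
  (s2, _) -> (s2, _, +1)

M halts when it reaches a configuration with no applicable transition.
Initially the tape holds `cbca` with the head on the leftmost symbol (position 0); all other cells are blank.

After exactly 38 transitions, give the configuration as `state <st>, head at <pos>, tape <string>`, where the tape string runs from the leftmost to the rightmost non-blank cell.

state=s0 head=0 tape=__[c]bca   (s0,c)→(s0,a,+1)
state=s0 head=1 tape=__a[b]ca   (s0,b)→(s1,b,+1)
state=s1 head=2 tape=__ab[c]a   (s1,c)→(s0,b,-1)
state=s0 head=1 tape=__a[b]ba   (s0,b)→(s1,b,+1)
state=s1 head=2 tape=__ab[b]a   (s1,b)→(s2,c,-1)
state=s2 head=1 tape=__a[b]ca   (s2,b)→(s0,_,-1)
state=s0 head=0 tape=__[a]_ca   (s0,a)→(s1,c,-1)
state=s1 head=-1 tape=_[_]c_ca   (s1,_)→(s1,b,+1)
state=s1 head=0 tape=_b[c]_ca   (s1,c)→(s0,b,-1)
state=s0 head=-1 tape=_[b]b_ca   (s0,b)→(s1,b,+1)
state=s1 head=0 tape=_b[b]_ca   (s1,b)→(s2,c,-1)
state=s2 head=-1 tape=_[b]c_ca   (s2,b)→(s0,_,-1)
state=s0 head=-2 tape=[_]_c_ca   (s0,_)→(s2,c,+1)
state=s2 head=-1 tape=c[_]c_ca   (s2,_)→(s2,_,+1)
state=s2 head=0 tape=c_[c]_ca   (s2,c)→(s1,_,-1)
state=s1 head=-1 tape=c[_]__ca   (s1,_)→(s1,b,+1)
state=s1 head=0 tape=cb[_]_ca   (s1,_)→(s1,b,+1)
state=s1 head=1 tape=cbb[_]ca   (s1,_)→(s1,b,+1)
state=s1 head=2 tape=cbbb[c]a   (s1,c)→(s0,b,-1)
state=s0 head=1 tape=cbb[b]ba   (s0,b)→(s1,b,+1)
state=s1 head=2 tape=cbbb[b]a   (s1,b)→(s2,c,-1)
state=s2 head=1 tape=cbb[b]ca   (s2,b)→(s0,_,-1)
state=s0 head=0 tape=cb[b]_ca   (s0,b)→(s1,b,+1)
state=s1 head=1 tape=cbb[_]ca   (s1,_)→(s1,b,+1)
state=s1 head=2 tape=cbbb[c]a   (s1,c)→(s0,b,-1)
state=s0 head=1 tape=cbb[b]ba   (s0,b)→(s1,b,+1)
state=s1 head=2 tape=cbbb[b]a   (s1,b)→(s2,c,-1)
state=s2 head=1 tape=cbb[b]ca   (s2,b)→(s0,_,-1)
state=s0 head=0 tape=cb[b]_ca   (s0,b)→(s1,b,+1)
state=s1 head=1 tape=cbb[_]ca   (s1,_)→(s1,b,+1)
state=s1 head=2 tape=cbbb[c]a   (s1,c)→(s0,b,-1)
state=s0 head=1 tape=cbb[b]ba   (s0,b)→(s1,b,+1)
state=s1 head=2 tape=cbbb[b]a   (s1,b)→(s2,c,-1)
state=s2 head=1 tape=cbb[b]ca   (s2,b)→(s0,_,-1)
state=s0 head=0 tape=cb[b]_ca   (s0,b)→(s1,b,+1)
state=s1 head=1 tape=cbb[_]ca   (s1,_)→(s1,b,+1)
state=s1 head=2 tape=cbbb[c]a   (s1,c)→(s0,b,-1)
state=s0 head=1 tape=cbb[b]ba   (s0,b)→(s1,b,+1)
state=s1 head=2 tape=cbbb[b]a
After 38 steps: state s1, head at 2, tape cbbbba.

state s1, head at 2, tape cbbbba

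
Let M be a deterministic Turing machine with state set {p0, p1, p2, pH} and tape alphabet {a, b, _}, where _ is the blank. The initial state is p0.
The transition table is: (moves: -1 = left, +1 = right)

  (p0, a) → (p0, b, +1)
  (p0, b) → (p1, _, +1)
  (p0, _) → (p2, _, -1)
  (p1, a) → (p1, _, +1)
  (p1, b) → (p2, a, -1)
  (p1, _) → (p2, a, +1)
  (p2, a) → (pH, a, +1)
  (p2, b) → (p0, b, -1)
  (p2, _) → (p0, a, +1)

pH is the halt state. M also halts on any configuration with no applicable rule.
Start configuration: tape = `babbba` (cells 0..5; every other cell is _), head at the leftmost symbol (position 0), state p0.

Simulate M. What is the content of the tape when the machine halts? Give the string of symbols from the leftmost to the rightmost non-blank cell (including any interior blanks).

p0 | [b]abbba___   read b → write _, move +1, go to p1
p1 | _[a]bbba___   read a → write _, move +1, go to p1
p1 | __[b]bba___   read b → write a, move -1, go to p2
p2 | _[_]abba___   read _ → write a, move +1, go to p0
p0 | _a[a]bba___   read a → write b, move +1, go to p0
p0 | _ab[b]ba___   read b → write _, move +1, go to p1
p1 | _ab_[b]a___   read b → write a, move -1, go to p2
p2 | _ab[_]aa___   read _ → write a, move +1, go to p0
p0 | _aba[a]a___   read a → write b, move +1, go to p0
p0 | _abab[a]___   read a → write b, move +1, go to p0
p0 | _ababb[_]__   read _ → write _, move -1, go to p2
p2 | _abab[b]___   read b → write b, move -1, go to p0
p0 | _aba[b]b___   read b → write _, move +1, go to p1
p1 | _aba_[b]___   read b → write a, move -1, go to p2
p2 | _aba[_]a___   read _ → write a, move +1, go to p0
p0 | _abaa[a]___   read a → write b, move +1, go to p0
p0 | _abaab[_]__   read _ → write _, move -1, go to p2
p2 | _abaa[b]___   read b → write b, move -1, go to p0
p0 | _aba[a]b___   read a → write b, move +1, go to p0
p0 | _abab[b]___   read b → write _, move +1, go to p1
p1 | _abab_[_]__   read _ → write a, move +1, go to p2
p2 | _abab_a[_]_   read _ → write a, move +1, go to p0
p0 | _abab_aa[_]   read _ → write _, move -1, go to p2
p2 | _abab_a[a]_   read a → write a, move +1, go to pH
pH | _abab_aa[_]
The non-blank tape span at halt is abab_aa.

abab_aa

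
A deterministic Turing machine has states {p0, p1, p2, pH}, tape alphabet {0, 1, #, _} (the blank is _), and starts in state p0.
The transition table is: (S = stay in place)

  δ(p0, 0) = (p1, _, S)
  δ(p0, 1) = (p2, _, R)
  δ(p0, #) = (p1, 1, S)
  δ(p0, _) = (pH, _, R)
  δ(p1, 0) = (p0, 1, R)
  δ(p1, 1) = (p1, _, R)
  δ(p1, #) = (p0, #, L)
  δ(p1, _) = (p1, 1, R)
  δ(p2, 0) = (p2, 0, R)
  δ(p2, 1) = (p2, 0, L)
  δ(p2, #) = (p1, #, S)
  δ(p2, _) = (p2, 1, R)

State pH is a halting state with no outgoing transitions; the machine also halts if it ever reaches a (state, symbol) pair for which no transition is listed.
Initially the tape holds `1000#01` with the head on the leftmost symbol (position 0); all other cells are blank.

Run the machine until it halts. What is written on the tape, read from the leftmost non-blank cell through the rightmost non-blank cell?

00_#01

state=p0 head=0 tape=[1]000#01   (p0,1)→(p2,_,R)
state=p2 head=1 tape=_[0]00#01   (p2,0)→(p2,0,R)
state=p2 head=2 tape=_0[0]0#01   (p2,0)→(p2,0,R)
state=p2 head=3 tape=_00[0]#01   (p2,0)→(p2,0,R)
state=p2 head=4 tape=_000[#]01   (p2,#)→(p1,#,S)
state=p1 head=4 tape=_000[#]01   (p1,#)→(p0,#,L)
state=p0 head=3 tape=_00[0]#01   (p0,0)→(p1,_,S)
state=p1 head=3 tape=_00[_]#01   (p1,_)→(p1,1,R)
state=p1 head=4 tape=_001[#]01   (p1,#)→(p0,#,L)
state=p0 head=3 tape=_00[1]#01   (p0,1)→(p2,_,R)
state=p2 head=4 tape=_00_[#]01   (p2,#)→(p1,#,S)
state=p1 head=4 tape=_00_[#]01   (p1,#)→(p0,#,L)
state=p0 head=3 tape=_00[_]#01   (p0,_)→(pH,_,R)
state=pH head=4 tape=_00_[#]01
The non-blank tape span at halt is 00_#01.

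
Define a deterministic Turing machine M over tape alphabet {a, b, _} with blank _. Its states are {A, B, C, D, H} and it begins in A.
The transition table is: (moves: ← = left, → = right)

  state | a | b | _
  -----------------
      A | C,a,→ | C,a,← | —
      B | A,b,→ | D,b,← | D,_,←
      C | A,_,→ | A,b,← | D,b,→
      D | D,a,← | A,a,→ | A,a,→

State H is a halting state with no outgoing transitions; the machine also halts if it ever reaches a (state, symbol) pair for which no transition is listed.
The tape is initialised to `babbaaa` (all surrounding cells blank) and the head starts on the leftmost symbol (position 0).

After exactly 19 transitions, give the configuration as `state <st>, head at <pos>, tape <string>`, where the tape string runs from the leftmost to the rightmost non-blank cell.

state C, head at 3, tape aaaabaaa

state=A head=0 tape=_[b]abbaaa   (A,b)→(C,a,←)
state=C head=-1 tape=[_]aabbaaa   (C,_)→(D,b,→)
state=D head=0 tape=b[a]abbaaa   (D,a)→(D,a,←)
state=D head=-1 tape=[b]aabbaaa   (D,b)→(A,a,→)
state=A head=0 tape=a[a]abbaaa   (A,a)→(C,a,→)
state=C head=1 tape=aa[a]bbaaa   (C,a)→(A,_,→)
state=A head=2 tape=aa_[b]baaa   (A,b)→(C,a,←)
state=C head=1 tape=aa[_]abaaa   (C,_)→(D,b,→)
state=D head=2 tape=aab[a]baaa   (D,a)→(D,a,←)
state=D head=1 tape=aa[b]abaaa   (D,b)→(A,a,→)
state=A head=2 tape=aaa[a]baaa   (A,a)→(C,a,→)
state=C head=3 tape=aaaa[b]aaa   (C,b)→(A,b,←)
state=A head=2 tape=aaa[a]baaa   (A,a)→(C,a,→)
state=C head=3 tape=aaaa[b]aaa   (C,b)→(A,b,←)
state=A head=2 tape=aaa[a]baaa   (A,a)→(C,a,→)
state=C head=3 tape=aaaa[b]aaa   (C,b)→(A,b,←)
state=A head=2 tape=aaa[a]baaa   (A,a)→(C,a,→)
state=C head=3 tape=aaaa[b]aaa   (C,b)→(A,b,←)
state=A head=2 tape=aaa[a]baaa   (A,a)→(C,a,→)
state=C head=3 tape=aaaa[b]aaa
After 19 steps: state C, head at 3, tape aaaabaaa.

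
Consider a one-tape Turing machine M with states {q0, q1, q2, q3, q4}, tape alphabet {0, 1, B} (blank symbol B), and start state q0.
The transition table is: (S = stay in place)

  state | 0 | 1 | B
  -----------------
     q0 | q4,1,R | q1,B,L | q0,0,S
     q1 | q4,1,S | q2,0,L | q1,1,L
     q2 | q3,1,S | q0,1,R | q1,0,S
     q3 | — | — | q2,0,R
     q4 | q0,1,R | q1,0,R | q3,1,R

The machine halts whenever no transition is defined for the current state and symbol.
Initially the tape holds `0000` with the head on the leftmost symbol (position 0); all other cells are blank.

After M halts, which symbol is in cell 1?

q0 | [0]000BBBBB   read 0 → write 1, move R, go to q4
q4 | 1[0]00BBBBB   read 0 → write 1, move R, go to q0
q0 | 11[0]0BBBBB   read 0 → write 1, move R, go to q4
q4 | 111[0]BBBBB   read 0 → write 1, move R, go to q0
q0 | 1111[B]BBBB   read B → write 0, move S, go to q0
q0 | 1111[0]BBBB   read 0 → write 1, move R, go to q4
q4 | 11111[B]BBB   read B → write 1, move R, go to q3
q3 | 111111[B]BB   read B → write 0, move R, go to q2
q2 | 1111110[B]B   read B → write 0, move S, go to q1
q1 | 1111110[0]B   read 0 → write 1, move S, go to q4
q4 | 1111110[1]B   read 1 → write 0, move R, go to q1
q1 | 11111100[B]   read B → write 1, move L, go to q1
q1 | 1111110[0]1   read 0 → write 1, move S, go to q4
q4 | 1111110[1]1   read 1 → write 0, move R, go to q1
q1 | 11111100[1]   read 1 → write 0, move L, go to q2
q2 | 1111110[0]0   read 0 → write 1, move S, go to q3
q3 | 1111110[1]0
Cell 1 holds 1 when M halts.

1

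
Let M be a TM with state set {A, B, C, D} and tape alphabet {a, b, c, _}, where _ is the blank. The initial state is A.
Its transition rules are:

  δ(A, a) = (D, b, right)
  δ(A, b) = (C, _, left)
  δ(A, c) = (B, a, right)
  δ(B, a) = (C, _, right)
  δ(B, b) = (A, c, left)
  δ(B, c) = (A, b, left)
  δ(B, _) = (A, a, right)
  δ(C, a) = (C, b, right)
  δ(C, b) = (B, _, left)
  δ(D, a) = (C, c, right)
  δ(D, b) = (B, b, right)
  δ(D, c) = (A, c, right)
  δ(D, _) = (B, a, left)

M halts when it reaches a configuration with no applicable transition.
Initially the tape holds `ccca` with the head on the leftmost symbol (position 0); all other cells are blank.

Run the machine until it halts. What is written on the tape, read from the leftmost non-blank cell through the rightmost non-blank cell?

a__ba

state=A head=0 tape=_[c]cca   (A,c)→(B,a,right)
state=B head=1 tape=_a[c]ca   (B,c)→(A,b,left)
state=A head=0 tape=_[a]bca   (A,a)→(D,b,right)
state=D head=1 tape=_b[b]ca   (D,b)→(B,b,right)
state=B head=2 tape=_bb[c]a   (B,c)→(A,b,left)
state=A head=1 tape=_b[b]ba   (A,b)→(C,_,left)
state=C head=0 tape=_[b]_ba   (C,b)→(B,_,left)
state=B head=-1 tape=[_]__ba   (B,_)→(A,a,right)
state=A head=0 tape=a[_]_ba
The non-blank tape span at halt is a__ba.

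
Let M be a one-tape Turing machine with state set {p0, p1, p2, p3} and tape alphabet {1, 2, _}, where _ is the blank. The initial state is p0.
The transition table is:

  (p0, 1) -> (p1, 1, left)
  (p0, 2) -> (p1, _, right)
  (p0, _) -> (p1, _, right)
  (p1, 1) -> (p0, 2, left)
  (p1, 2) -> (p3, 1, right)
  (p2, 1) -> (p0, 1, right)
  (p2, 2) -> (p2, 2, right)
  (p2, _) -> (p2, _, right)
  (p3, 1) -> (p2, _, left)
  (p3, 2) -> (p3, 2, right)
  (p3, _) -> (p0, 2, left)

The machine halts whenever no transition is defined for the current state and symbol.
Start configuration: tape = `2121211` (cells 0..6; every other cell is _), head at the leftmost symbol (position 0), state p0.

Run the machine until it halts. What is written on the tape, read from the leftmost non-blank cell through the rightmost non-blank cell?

12__1

state=p0 head=0 tape=[2]121211_   (p0,2)→(p1,_,right)
state=p1 head=1 tape=_[1]21211_   (p1,1)→(p0,2,left)
state=p0 head=0 tape=[_]221211_   (p0,_)→(p1,_,right)
state=p1 head=1 tape=_[2]21211_   (p1,2)→(p3,1,right)
state=p3 head=2 tape=_1[2]1211_   (p3,2)→(p3,2,right)
state=p3 head=3 tape=_12[1]211_   (p3,1)→(p2,_,left)
state=p2 head=2 tape=_1[2]_211_   (p2,2)→(p2,2,right)
state=p2 head=3 tape=_12[_]211_   (p2,_)→(p2,_,right)
state=p2 head=4 tape=_12_[2]11_   (p2,2)→(p2,2,right)
state=p2 head=5 tape=_12_2[1]1_   (p2,1)→(p0,1,right)
state=p0 head=6 tape=_12_21[1]_   (p0,1)→(p1,1,left)
state=p1 head=5 tape=_12_2[1]1_   (p1,1)→(p0,2,left)
state=p0 head=4 tape=_12_[2]21_   (p0,2)→(p1,_,right)
state=p1 head=5 tape=_12__[2]1_   (p1,2)→(p3,1,right)
state=p3 head=6 tape=_12__1[1]_   (p3,1)→(p2,_,left)
state=p2 head=5 tape=_12__[1]__   (p2,1)→(p0,1,right)
state=p0 head=6 tape=_12__1[_]_   (p0,_)→(p1,_,right)
state=p1 head=7 tape=_12__1_[_]
The non-blank tape span at halt is 12__1.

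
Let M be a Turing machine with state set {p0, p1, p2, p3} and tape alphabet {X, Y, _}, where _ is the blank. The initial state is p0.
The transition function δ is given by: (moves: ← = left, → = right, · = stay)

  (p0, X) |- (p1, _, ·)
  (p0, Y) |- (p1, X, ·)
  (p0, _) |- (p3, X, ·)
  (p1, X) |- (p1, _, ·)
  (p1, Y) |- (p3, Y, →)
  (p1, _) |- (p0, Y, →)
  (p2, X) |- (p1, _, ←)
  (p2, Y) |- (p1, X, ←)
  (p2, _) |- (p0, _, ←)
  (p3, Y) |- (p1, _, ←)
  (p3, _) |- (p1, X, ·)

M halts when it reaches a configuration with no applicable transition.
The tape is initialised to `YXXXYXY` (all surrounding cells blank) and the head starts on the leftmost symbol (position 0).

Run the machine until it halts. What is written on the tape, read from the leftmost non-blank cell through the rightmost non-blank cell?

YYYYYYYX

state=p0 head=0 tape=[Y]XXXYXY_   (p0,Y)→(p1,X,·)
state=p1 head=0 tape=[X]XXXYXY_   (p1,X)→(p1,_,·)
state=p1 head=0 tape=[_]XXXYXY_   (p1,_)→(p0,Y,→)
state=p0 head=1 tape=Y[X]XXYXY_   (p0,X)→(p1,_,·)
state=p1 head=1 tape=Y[_]XXYXY_   (p1,_)→(p0,Y,→)
state=p0 head=2 tape=YY[X]XYXY_   (p0,X)→(p1,_,·)
state=p1 head=2 tape=YY[_]XYXY_   (p1,_)→(p0,Y,→)
state=p0 head=3 tape=YYY[X]YXY_   (p0,X)→(p1,_,·)
state=p1 head=3 tape=YYY[_]YXY_   (p1,_)→(p0,Y,→)
state=p0 head=4 tape=YYYY[Y]XY_   (p0,Y)→(p1,X,·)
state=p1 head=4 tape=YYYY[X]XY_   (p1,X)→(p1,_,·)
state=p1 head=4 tape=YYYY[_]XY_   (p1,_)→(p0,Y,→)
state=p0 head=5 tape=YYYYY[X]Y_   (p0,X)→(p1,_,·)
state=p1 head=5 tape=YYYYY[_]Y_   (p1,_)→(p0,Y,→)
state=p0 head=6 tape=YYYYYY[Y]_   (p0,Y)→(p1,X,·)
state=p1 head=6 tape=YYYYYY[X]_   (p1,X)→(p1,_,·)
state=p1 head=6 tape=YYYYYY[_]_   (p1,_)→(p0,Y,→)
state=p0 head=7 tape=YYYYYYY[_]   (p0,_)→(p3,X,·)
state=p3 head=7 tape=YYYYYYY[X]
The non-blank tape span at halt is YYYYYYYX.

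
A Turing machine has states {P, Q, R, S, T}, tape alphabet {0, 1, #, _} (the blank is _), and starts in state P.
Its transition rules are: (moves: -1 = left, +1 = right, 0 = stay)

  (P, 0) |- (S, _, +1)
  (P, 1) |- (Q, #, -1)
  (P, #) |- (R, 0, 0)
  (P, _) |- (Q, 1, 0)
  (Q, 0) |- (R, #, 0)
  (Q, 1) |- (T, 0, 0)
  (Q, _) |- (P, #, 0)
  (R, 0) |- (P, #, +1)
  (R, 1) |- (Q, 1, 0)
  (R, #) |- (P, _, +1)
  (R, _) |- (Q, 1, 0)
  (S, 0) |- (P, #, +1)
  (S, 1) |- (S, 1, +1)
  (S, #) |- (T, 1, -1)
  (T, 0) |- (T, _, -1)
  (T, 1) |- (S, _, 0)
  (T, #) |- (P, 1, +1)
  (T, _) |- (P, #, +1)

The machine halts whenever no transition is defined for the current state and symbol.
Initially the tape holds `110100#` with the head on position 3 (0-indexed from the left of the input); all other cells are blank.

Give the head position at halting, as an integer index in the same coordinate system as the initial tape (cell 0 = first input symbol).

6

state=P head=3 tape=110[1]00#_   (P,1)→(Q,#,-1)
state=Q head=2 tape=11[0]#00#_   (Q,0)→(R,#,0)
state=R head=2 tape=11[#]#00#_   (R,#)→(P,_,+1)
state=P head=3 tape=11_[#]00#_   (P,#)→(R,0,0)
state=R head=3 tape=11_[0]00#_   (R,0)→(P,#,+1)
state=P head=4 tape=11_#[0]0#_   (P,0)→(S,_,+1)
state=S head=5 tape=11_#_[0]#_   (S,0)→(P,#,+1)
state=P head=6 tape=11_#_#[#]_   (P,#)→(R,0,0)
state=R head=6 tape=11_#_#[0]_   (R,0)→(P,#,+1)
state=P head=7 tape=11_#_##[_]   (P,_)→(Q,1,0)
state=Q head=7 tape=11_#_##[1]   (Q,1)→(T,0,0)
state=T head=7 tape=11_#_##[0]   (T,0)→(T,_,-1)
state=T head=6 tape=11_#_#[#]_   (T,#)→(P,1,+1)
state=P head=7 tape=11_#_#1[_]   (P,_)→(Q,1,0)
state=Q head=7 tape=11_#_#1[1]   (Q,1)→(T,0,0)
state=T head=7 tape=11_#_#1[0]   (T,0)→(T,_,-1)
state=T head=6 tape=11_#_#[1]_   (T,1)→(S,_,0)
state=S head=6 tape=11_#_#[_]_
At halt the head is at cell 6.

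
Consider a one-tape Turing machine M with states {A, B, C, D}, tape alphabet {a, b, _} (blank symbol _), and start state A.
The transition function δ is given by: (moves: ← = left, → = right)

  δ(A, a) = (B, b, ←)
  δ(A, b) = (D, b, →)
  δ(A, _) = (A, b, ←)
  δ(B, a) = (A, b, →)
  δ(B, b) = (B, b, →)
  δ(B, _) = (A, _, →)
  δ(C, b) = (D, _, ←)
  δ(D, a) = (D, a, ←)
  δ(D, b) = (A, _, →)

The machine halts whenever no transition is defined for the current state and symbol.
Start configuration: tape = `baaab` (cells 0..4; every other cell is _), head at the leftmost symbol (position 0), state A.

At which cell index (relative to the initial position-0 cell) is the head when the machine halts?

A | [b]aaab__   read b → write b, move →, go to D
D | b[a]aab__   read a → write a, move ←, go to D
D | [b]aaab__   read b → write _, move →, go to A
A | _[a]aab__   read a → write b, move ←, go to B
B | [_]baab__   read _ → write _, move →, go to A
A | _[b]aab__   read b → write b, move →, go to D
D | _b[a]ab__   read a → write a, move ←, go to D
D | _[b]aab__   read b → write _, move →, go to A
A | __[a]ab__   read a → write b, move ←, go to B
B | _[_]bab__   read _ → write _, move →, go to A
A | __[b]ab__   read b → write b, move →, go to D
D | __b[a]b__   read a → write a, move ←, go to D
D | __[b]ab__   read b → write _, move →, go to A
A | ___[a]b__   read a → write b, move ←, go to B
B | __[_]bb__   read _ → write _, move →, go to A
A | ___[b]b__   read b → write b, move →, go to D
D | ___b[b]__   read b → write _, move →, go to A
A | ___b_[_]_   read _ → write b, move ←, go to A
A | ___b[_]b_   read _ → write b, move ←, go to A
A | ___[b]bb_   read b → write b, move →, go to D
D | ___b[b]b_   read b → write _, move →, go to A
A | ___b_[b]_   read b → write b, move →, go to D
D | ___b_b[_]
At halt the head is at cell 6.

6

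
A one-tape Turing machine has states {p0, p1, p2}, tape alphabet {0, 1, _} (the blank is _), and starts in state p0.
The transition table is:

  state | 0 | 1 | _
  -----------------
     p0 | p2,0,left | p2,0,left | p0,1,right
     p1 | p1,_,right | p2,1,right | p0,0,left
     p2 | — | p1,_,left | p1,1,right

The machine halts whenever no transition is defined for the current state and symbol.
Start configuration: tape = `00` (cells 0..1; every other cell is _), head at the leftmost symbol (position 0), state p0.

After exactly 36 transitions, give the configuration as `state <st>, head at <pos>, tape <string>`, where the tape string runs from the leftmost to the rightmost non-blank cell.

p0 | ____[0]0_   read 0 → write 0, move left, go to p2
p2 | ___[_]00_   read _ → write 1, move right, go to p1
p1 | ___1[0]0_   read 0 → write _, move right, go to p1
p1 | ___1_[0]_   read 0 → write _, move right, go to p1
p1 | ___1__[_]   read _ → write 0, move left, go to p0
p0 | ___1_[_]0   read _ → write 1, move right, go to p0
p0 | ___1_1[0]   read 0 → write 0, move left, go to p2
p2 | ___1_[1]0   read 1 → write _, move left, go to p1
p1 | ___1[_]_0   read _ → write 0, move left, go to p0
p0 | ___[1]0_0   read 1 → write 0, move left, go to p2
p2 | __[_]00_0   read _ → write 1, move right, go to p1
p1 | __1[0]0_0   read 0 → write _, move right, go to p1
p1 | __1_[0]_0   read 0 → write _, move right, go to p1
p1 | __1__[_]0   read _ → write 0, move left, go to p0
p0 | __1_[_]00   read _ → write 1, move right, go to p0
p0 | __1_1[0]0   read 0 → write 0, move left, go to p2
p2 | __1_[1]00   read 1 → write _, move left, go to p1
p1 | __1[_]_00   read _ → write 0, move left, go to p0
p0 | __[1]0_00   read 1 → write 0, move left, go to p2
p2 | _[_]00_00   read _ → write 1, move right, go to p1
p1 | _1[0]0_00   read 0 → write _, move right, go to p1
p1 | _1_[0]_00   read 0 → write _, move right, go to p1
p1 | _1__[_]00   read _ → write 0, move left, go to p0
p0 | _1_[_]000   read _ → write 1, move right, go to p0
p0 | _1_1[0]00   read 0 → write 0, move left, go to p2
p2 | _1_[1]000   read 1 → write _, move left, go to p1
p1 | _1[_]_000   read _ → write 0, move left, go to p0
p0 | _[1]0_000   read 1 → write 0, move left, go to p2
p2 | [_]00_000   read _ → write 1, move right, go to p1
p1 | 1[0]0_000   read 0 → write _, move right, go to p1
p1 | 1_[0]_000   read 0 → write _, move right, go to p1
p1 | 1__[_]000   read _ → write 0, move left, go to p0
p0 | 1_[_]0000   read _ → write 1, move right, go to p0
p0 | 1_1[0]000   read 0 → write 0, move left, go to p2
p2 | 1_[1]0000   read 1 → write _, move left, go to p1
p1 | 1[_]_0000   read _ → write 0, move left, go to p0
p0 | [1]0_0000
After 36 steps: state p0, head at -4, tape 10_0000.

state p0, head at -4, tape 10_0000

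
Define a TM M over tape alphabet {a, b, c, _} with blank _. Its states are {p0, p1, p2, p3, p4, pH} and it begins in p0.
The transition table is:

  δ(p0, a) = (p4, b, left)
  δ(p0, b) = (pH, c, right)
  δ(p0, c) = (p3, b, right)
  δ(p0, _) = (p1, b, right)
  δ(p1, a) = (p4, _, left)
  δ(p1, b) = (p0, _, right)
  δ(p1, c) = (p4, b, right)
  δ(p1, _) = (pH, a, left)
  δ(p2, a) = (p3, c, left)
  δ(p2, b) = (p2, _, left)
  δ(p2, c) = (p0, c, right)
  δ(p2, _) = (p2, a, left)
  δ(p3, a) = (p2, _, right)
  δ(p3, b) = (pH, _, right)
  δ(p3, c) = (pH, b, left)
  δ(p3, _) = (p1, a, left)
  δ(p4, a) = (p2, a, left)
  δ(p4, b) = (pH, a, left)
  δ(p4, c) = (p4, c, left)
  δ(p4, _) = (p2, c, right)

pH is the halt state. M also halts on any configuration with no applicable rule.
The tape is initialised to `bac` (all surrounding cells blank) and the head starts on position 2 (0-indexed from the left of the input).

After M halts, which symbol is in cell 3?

p0 | ba[c]__   read c → write b, move right, go to p3
p3 | bab[_]_   read _ → write a, move left, go to p1
p1 | ba[b]a_   read b → write _, move right, go to p0
p0 | ba_[a]_   read a → write b, move left, go to p4
p4 | ba[_]b_   read _ → write c, move right, go to p2
p2 | bac[b]_   read b → write _, move left, go to p2
p2 | ba[c]__   read c → write c, move right, go to p0
p0 | bac[_]_   read _ → write b, move right, go to p1
p1 | bacb[_]   read _ → write a, move left, go to pH
pH | bac[b]a
Cell 3 holds b when M halts.

b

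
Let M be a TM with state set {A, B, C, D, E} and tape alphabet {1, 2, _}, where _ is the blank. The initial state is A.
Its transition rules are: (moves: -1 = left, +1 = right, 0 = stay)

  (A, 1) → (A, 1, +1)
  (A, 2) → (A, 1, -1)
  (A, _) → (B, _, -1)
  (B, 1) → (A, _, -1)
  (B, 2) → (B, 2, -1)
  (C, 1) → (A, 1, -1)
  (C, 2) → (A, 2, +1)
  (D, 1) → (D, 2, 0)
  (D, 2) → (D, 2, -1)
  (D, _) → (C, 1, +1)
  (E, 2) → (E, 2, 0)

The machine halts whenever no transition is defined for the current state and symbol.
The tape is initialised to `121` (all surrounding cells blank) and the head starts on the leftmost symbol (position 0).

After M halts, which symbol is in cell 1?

state=A head=0 tape=__[1]21_   (A,1)→(A,1,+1)
state=A head=1 tape=__1[2]1_   (A,2)→(A,1,-1)
state=A head=0 tape=__[1]11_   (A,1)→(A,1,+1)
state=A head=1 tape=__1[1]1_   (A,1)→(A,1,+1)
state=A head=2 tape=__11[1]_   (A,1)→(A,1,+1)
state=A head=3 tape=__111[_]   (A,_)→(B,_,-1)
state=B head=2 tape=__11[1]_   (B,1)→(A,_,-1)
state=A head=1 tape=__1[1]__   (A,1)→(A,1,+1)
state=A head=2 tape=__11[_]_   (A,_)→(B,_,-1)
state=B head=1 tape=__1[1]__   (B,1)→(A,_,-1)
state=A head=0 tape=__[1]___   (A,1)→(A,1,+1)
state=A head=1 tape=__1[_]__   (A,_)→(B,_,-1)
state=B head=0 tape=__[1]___   (B,1)→(A,_,-1)
state=A head=-1 tape=_[_]____   (A,_)→(B,_,-1)
state=B head=-2 tape=[_]_____
Cell 1 holds _ when M halts.

_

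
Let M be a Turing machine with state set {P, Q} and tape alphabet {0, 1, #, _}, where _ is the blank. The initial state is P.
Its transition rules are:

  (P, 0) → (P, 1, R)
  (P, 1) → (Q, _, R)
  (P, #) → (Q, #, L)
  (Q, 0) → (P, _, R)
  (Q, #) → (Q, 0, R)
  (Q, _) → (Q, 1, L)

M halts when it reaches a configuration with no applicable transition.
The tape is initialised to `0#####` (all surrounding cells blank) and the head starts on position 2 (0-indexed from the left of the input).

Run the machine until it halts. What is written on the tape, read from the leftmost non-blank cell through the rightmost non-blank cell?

P | 0#[#]###__   read # → write #, move L, go to Q
Q | 0[#]####__   read # → write 0, move R, go to Q
Q | 00[#]###__   read # → write 0, move R, go to Q
Q | 000[#]##__   read # → write 0, move R, go to Q
Q | 0000[#]#__   read # → write 0, move R, go to Q
Q | 00000[#]__   read # → write 0, move R, go to Q
Q | 000000[_]_   read _ → write 1, move L, go to Q
Q | 00000[0]1_   read 0 → write _, move R, go to P
P | 00000_[1]_   read 1 → write _, move R, go to Q
Q | 00000__[_]   read _ → write 1, move L, go to Q
Q | 00000_[_]1   read _ → write 1, move L, go to Q
Q | 00000[_]11   read _ → write 1, move L, go to Q
Q | 0000[0]111   read 0 → write _, move R, go to P
P | 0000_[1]11   read 1 → write _, move R, go to Q
Q | 0000__[1]1
The non-blank tape span at halt is 0000__11.

0000__11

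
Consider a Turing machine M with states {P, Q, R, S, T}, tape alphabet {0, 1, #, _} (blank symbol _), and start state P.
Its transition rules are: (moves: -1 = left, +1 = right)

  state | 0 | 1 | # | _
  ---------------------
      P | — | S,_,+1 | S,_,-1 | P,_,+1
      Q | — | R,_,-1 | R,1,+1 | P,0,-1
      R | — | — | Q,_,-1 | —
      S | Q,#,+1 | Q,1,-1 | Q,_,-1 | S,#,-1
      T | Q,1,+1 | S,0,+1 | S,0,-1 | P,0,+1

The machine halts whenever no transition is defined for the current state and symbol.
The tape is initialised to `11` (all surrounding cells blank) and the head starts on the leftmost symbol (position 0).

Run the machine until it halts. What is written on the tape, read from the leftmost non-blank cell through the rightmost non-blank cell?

state=P head=0 tape=_[1]1   (P,1)→(S,_,+1)
state=S head=1 tape=__[1]   (S,1)→(Q,1,-1)
state=Q head=0 tape=_[_]1   (Q,_)→(P,0,-1)
state=P head=-1 tape=[_]01   (P,_)→(P,_,+1)
state=P head=0 tape=_[0]1
The non-blank tape span at halt is 01.

01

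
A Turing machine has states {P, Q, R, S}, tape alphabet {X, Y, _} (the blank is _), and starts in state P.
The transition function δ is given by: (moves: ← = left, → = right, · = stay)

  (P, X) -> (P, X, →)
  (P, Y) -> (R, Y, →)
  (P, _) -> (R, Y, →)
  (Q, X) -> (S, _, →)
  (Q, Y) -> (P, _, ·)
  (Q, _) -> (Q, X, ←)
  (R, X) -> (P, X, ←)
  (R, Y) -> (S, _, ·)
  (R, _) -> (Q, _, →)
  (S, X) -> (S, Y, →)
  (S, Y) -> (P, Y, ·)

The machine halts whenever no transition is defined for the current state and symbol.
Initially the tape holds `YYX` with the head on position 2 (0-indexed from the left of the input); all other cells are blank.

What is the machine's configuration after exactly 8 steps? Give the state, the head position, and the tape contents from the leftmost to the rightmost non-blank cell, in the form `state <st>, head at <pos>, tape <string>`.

state=P head=2 tape=YY[X]___   (P,X)→(P,X,→)
state=P head=3 tape=YYX[_]__   (P,_)→(R,Y,→)
state=R head=4 tape=YYXY[_]_   (R,_)→(Q,_,→)
state=Q head=5 tape=YYXY_[_]   (Q,_)→(Q,X,←)
state=Q head=4 tape=YYXY[_]X   (Q,_)→(Q,X,←)
state=Q head=3 tape=YYX[Y]XX   (Q,Y)→(P,_,·)
state=P head=3 tape=YYX[_]XX   (P,_)→(R,Y,→)
state=R head=4 tape=YYXY[X]X   (R,X)→(P,X,←)
state=P head=3 tape=YYX[Y]XX
After 8 steps: state P, head at 3, tape YYXYXX.

state P, head at 3, tape YYXYXX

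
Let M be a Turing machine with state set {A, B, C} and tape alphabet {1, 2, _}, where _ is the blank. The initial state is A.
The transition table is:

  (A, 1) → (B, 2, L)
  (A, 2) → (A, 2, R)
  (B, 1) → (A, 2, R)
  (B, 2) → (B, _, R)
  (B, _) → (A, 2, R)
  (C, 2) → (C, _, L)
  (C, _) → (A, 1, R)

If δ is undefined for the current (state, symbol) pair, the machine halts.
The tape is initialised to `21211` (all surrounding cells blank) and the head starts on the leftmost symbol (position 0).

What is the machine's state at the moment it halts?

A

state=A head=0 tape=[2]1211__   (A,2)→(A,2,R)
state=A head=1 tape=2[1]211__   (A,1)→(B,2,L)
state=B head=0 tape=[2]2211__   (B,2)→(B,_,R)
state=B head=1 tape=_[2]211__   (B,2)→(B,_,R)
state=B head=2 tape=__[2]11__   (B,2)→(B,_,R)
state=B head=3 tape=___[1]1__   (B,1)→(A,2,R)
state=A head=4 tape=___2[1]__   (A,1)→(B,2,L)
state=B head=3 tape=___[2]2__   (B,2)→(B,_,R)
state=B head=4 tape=____[2]__   (B,2)→(B,_,R)
state=B head=5 tape=_____[_]_   (B,_)→(A,2,R)
state=A head=6 tape=_____2[_]
No transition is defined for (A, _); M halts in state A.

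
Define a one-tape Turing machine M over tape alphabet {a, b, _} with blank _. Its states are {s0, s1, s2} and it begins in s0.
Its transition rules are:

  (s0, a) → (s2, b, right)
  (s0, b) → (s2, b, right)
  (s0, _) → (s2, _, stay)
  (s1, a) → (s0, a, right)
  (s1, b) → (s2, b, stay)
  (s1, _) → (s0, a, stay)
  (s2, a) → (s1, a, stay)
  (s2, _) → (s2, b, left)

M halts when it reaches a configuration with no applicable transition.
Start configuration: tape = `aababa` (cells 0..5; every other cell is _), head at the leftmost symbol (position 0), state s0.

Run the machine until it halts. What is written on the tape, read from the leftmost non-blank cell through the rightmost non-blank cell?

babababb

state=s0 head=0 tape=[a]ababa__   (s0,a)→(s2,b,right)
state=s2 head=1 tape=b[a]baba__   (s2,a)→(s1,a,stay)
state=s1 head=1 tape=b[a]baba__   (s1,a)→(s0,a,right)
state=s0 head=2 tape=ba[b]aba__   (s0,b)→(s2,b,right)
state=s2 head=3 tape=bab[a]ba__   (s2,a)→(s1,a,stay)
state=s1 head=3 tape=bab[a]ba__   (s1,a)→(s0,a,right)
state=s0 head=4 tape=baba[b]a__   (s0,b)→(s2,b,right)
state=s2 head=5 tape=babab[a]__   (s2,a)→(s1,a,stay)
state=s1 head=5 tape=babab[a]__   (s1,a)→(s0,a,right)
state=s0 head=6 tape=bababa[_]_   (s0,_)→(s2,_,stay)
state=s2 head=6 tape=bababa[_]_   (s2,_)→(s2,b,left)
state=s2 head=5 tape=babab[a]b_   (s2,a)→(s1,a,stay)
state=s1 head=5 tape=babab[a]b_   (s1,a)→(s0,a,right)
state=s0 head=6 tape=bababa[b]_   (s0,b)→(s2,b,right)
state=s2 head=7 tape=bababab[_]   (s2,_)→(s2,b,left)
state=s2 head=6 tape=bababa[b]b
The non-blank tape span at halt is babababb.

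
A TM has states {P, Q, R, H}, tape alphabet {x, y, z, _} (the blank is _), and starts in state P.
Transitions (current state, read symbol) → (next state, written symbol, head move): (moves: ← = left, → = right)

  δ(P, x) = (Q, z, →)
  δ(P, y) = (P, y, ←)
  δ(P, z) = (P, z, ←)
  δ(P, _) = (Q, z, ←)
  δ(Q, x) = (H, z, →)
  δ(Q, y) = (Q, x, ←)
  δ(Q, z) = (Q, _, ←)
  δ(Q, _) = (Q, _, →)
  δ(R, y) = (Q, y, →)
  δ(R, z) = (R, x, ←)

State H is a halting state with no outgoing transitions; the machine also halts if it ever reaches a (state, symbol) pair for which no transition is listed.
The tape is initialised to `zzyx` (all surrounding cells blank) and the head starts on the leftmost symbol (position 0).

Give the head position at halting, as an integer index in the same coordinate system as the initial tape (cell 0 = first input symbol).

state=P head=0 tape=__[z]zyx   (P,z)→(P,z,←)
state=P head=-1 tape=_[_]zzyx   (P,_)→(Q,z,←)
state=Q head=-2 tape=[_]zzzyx   (Q,_)→(Q,_,→)
state=Q head=-1 tape=_[z]zzyx   (Q,z)→(Q,_,←)
state=Q head=-2 tape=[_]_zzyx   (Q,_)→(Q,_,→)
state=Q head=-1 tape=_[_]zzyx   (Q,_)→(Q,_,→)
state=Q head=0 tape=__[z]zyx   (Q,z)→(Q,_,←)
state=Q head=-1 tape=_[_]_zyx   (Q,_)→(Q,_,→)
state=Q head=0 tape=__[_]zyx   (Q,_)→(Q,_,→)
state=Q head=1 tape=___[z]yx   (Q,z)→(Q,_,←)
state=Q head=0 tape=__[_]_yx   (Q,_)→(Q,_,→)
state=Q head=1 tape=___[_]yx   (Q,_)→(Q,_,→)
state=Q head=2 tape=____[y]x   (Q,y)→(Q,x,←)
state=Q head=1 tape=___[_]xx   (Q,_)→(Q,_,→)
state=Q head=2 tape=____[x]x   (Q,x)→(H,z,→)
state=H head=3 tape=____z[x]
At halt the head is at cell 3.

3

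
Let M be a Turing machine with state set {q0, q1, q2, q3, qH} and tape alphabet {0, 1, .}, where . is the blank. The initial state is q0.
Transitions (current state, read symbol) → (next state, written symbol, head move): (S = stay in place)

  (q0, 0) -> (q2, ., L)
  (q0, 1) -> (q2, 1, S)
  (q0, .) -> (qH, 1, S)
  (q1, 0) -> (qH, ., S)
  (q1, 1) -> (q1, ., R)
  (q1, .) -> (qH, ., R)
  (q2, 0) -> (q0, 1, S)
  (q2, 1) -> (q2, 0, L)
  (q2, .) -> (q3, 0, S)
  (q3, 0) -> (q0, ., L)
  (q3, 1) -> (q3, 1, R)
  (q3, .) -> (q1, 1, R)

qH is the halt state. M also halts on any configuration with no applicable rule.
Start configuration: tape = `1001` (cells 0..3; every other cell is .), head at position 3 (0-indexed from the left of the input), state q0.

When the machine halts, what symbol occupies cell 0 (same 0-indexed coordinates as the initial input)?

0

q0 | ..100[1]   read 1 → write 1, move S, go to q2
q2 | ..100[1]   read 1 → write 0, move L, go to q2
q2 | ..10[0]0   read 0 → write 1, move S, go to q0
q0 | ..10[1]0   read 1 → write 1, move S, go to q2
q2 | ..10[1]0   read 1 → write 0, move L, go to q2
q2 | ..1[0]00   read 0 → write 1, move S, go to q0
q0 | ..1[1]00   read 1 → write 1, move S, go to q2
q2 | ..1[1]00   read 1 → write 0, move L, go to q2
q2 | ..[1]000   read 1 → write 0, move L, go to q2
q2 | .[.]0000   read . → write 0, move S, go to q3
q3 | .[0]0000   read 0 → write ., move L, go to q0
q0 | [.].0000   read . → write 1, move S, go to qH
qH | [1].0000
Cell 0 holds 0 when M halts.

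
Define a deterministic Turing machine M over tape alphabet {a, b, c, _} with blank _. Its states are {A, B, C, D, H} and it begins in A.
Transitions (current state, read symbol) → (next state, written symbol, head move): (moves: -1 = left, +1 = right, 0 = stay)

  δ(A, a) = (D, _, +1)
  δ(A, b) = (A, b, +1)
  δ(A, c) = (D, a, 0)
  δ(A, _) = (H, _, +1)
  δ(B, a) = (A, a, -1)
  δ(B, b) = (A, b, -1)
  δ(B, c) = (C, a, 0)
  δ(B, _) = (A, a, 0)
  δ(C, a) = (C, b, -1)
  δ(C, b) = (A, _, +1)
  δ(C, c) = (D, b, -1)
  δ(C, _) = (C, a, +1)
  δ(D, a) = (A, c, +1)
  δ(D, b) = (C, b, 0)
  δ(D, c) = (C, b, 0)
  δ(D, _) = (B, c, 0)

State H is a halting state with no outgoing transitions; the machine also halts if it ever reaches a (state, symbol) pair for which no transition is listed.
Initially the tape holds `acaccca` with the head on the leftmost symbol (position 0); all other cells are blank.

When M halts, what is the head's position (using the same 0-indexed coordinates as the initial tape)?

state=A head=0 tape=[a]caccca___   (A,a)→(D,_,+1)
state=D head=1 tape=_[c]accca___   (D,c)→(C,b,0)
state=C head=1 tape=_[b]accca___   (C,b)→(A,_,+1)
state=A head=2 tape=__[a]ccca___   (A,a)→(D,_,+1)
state=D head=3 tape=___[c]cca___   (D,c)→(C,b,0)
state=C head=3 tape=___[b]cca___   (C,b)→(A,_,+1)
state=A head=4 tape=____[c]ca___   (A,c)→(D,a,0)
state=D head=4 tape=____[a]ca___   (D,a)→(A,c,+1)
state=A head=5 tape=____c[c]a___   (A,c)→(D,a,0)
state=D head=5 tape=____c[a]a___   (D,a)→(A,c,+1)
state=A head=6 tape=____cc[a]___   (A,a)→(D,_,+1)
state=D head=7 tape=____cc_[_]__   (D,_)→(B,c,0)
state=B head=7 tape=____cc_[c]__   (B,c)→(C,a,0)
state=C head=7 tape=____cc_[a]__   (C,a)→(C,b,-1)
state=C head=6 tape=____cc[_]b__   (C,_)→(C,a,+1)
state=C head=7 tape=____cca[b]__   (C,b)→(A,_,+1)
state=A head=8 tape=____cca_[_]_   (A,_)→(H,_,+1)
state=H head=9 tape=____cca__[_]
At halt the head is at cell 9.

9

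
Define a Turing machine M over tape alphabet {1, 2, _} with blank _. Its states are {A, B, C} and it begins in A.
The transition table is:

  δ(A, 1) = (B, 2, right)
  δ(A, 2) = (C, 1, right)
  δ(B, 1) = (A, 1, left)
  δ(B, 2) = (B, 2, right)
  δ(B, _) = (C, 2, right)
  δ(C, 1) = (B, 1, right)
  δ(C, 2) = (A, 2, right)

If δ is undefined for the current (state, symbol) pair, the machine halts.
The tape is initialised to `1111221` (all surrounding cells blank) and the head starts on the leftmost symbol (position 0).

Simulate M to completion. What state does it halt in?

C

A | [1]111221__   read 1 → write 2, move right, go to B
B | 2[1]11221__   read 1 → write 1, move left, go to A
A | [2]111221__   read 2 → write 1, move right, go to C
C | 1[1]11221__   read 1 → write 1, move right, go to B
B | 11[1]1221__   read 1 → write 1, move left, go to A
A | 1[1]11221__   read 1 → write 2, move right, go to B
B | 12[1]1221__   read 1 → write 1, move left, go to A
A | 1[2]11221__   read 2 → write 1, move right, go to C
C | 11[1]1221__   read 1 → write 1, move right, go to B
B | 111[1]221__   read 1 → write 1, move left, go to A
A | 11[1]1221__   read 1 → write 2, move right, go to B
B | 112[1]221__   read 1 → write 1, move left, go to A
A | 11[2]1221__   read 2 → write 1, move right, go to C
C | 111[1]221__   read 1 → write 1, move right, go to B
B | 1111[2]21__   read 2 → write 2, move right, go to B
B | 11112[2]1__   read 2 → write 2, move right, go to B
B | 111122[1]__   read 1 → write 1, move left, go to A
A | 11112[2]1__   read 2 → write 1, move right, go to C
C | 111121[1]__   read 1 → write 1, move right, go to B
B | 1111211[_]_   read _ → write 2, move right, go to C
C | 11112112[_]
No transition is defined for (C, _); M halts in state C.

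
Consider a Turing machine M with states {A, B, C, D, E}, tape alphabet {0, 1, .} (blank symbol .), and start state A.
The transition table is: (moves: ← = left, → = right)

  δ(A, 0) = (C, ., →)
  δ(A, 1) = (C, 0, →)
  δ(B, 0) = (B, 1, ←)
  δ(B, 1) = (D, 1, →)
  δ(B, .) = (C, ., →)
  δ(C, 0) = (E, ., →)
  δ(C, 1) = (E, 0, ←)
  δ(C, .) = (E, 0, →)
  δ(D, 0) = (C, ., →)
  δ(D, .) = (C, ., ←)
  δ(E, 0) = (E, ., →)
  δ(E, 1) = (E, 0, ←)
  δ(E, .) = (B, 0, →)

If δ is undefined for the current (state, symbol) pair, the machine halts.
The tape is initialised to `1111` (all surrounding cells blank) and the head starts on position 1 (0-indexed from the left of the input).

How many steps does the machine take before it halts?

state=A head=1 tape=1[1]11   (A,1)→(C,0,→)
state=C head=2 tape=10[1]1   (C,1)→(E,0,←)
state=E head=1 tape=1[0]01   (E,0)→(E,.,→)
state=E head=2 tape=1.[0]1   (E,0)→(E,.,→)
state=E head=3 tape=1..[1]   (E,1)→(E,0,←)
state=E head=2 tape=1.[.]0   (E,.)→(B,0,→)
state=B head=3 tape=1.0[0]   (B,0)→(B,1,←)
state=B head=2 tape=1.[0]1   (B,0)→(B,1,←)
state=B head=1 tape=1[.]11   (B,.)→(C,.,→)
state=C head=2 tape=1.[1]1   (C,1)→(E,0,←)
state=E head=1 tape=1[.]01   (E,.)→(B,0,→)
state=B head=2 tape=10[0]1   (B,0)→(B,1,←)
state=B head=1 tape=1[0]11   (B,0)→(B,1,←)
state=B head=0 tape=[1]111   (B,1)→(D,1,→)
state=D head=1 tape=1[1]11
M halts after 14 transitions.

14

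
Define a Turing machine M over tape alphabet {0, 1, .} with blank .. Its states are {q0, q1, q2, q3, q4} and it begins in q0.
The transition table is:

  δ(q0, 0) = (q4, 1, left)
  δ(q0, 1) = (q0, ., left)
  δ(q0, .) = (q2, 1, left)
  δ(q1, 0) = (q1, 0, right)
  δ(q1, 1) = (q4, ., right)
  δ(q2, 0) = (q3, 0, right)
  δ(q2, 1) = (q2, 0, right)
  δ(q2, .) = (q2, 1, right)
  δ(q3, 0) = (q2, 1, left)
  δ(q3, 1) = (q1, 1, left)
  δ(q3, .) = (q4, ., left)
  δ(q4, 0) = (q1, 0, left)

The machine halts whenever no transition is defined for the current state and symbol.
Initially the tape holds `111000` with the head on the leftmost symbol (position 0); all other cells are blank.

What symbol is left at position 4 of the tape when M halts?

q0 | ..[1]11000   read 1 → write ., move left, go to q0
q0 | .[.].11000   read . → write 1, move left, go to q2
q2 | [.]1.11000   read . → write 1, move right, go to q2
q2 | 1[1].11000   read 1 → write 0, move right, go to q2
q2 | 10[.]11000   read . → write 1, move right, go to q2
q2 | 101[1]1000   read 1 → write 0, move right, go to q2
q2 | 1010[1]000   read 1 → write 0, move right, go to q2
q2 | 10100[0]00   read 0 → write 0, move right, go to q3
q3 | 101000[0]0   read 0 → write 1, move left, go to q2
q2 | 10100[0]10   read 0 → write 0, move right, go to q3
q3 | 101000[1]0   read 1 → write 1, move left, go to q1
q1 | 10100[0]10   read 0 → write 0, move right, go to q1
q1 | 101000[1]0   read 1 → write ., move right, go to q4
q4 | 101000.[0]   read 0 → write 0, move left, go to q1
q1 | 101000[.]0
Cell 4 holds . when M halts.

.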